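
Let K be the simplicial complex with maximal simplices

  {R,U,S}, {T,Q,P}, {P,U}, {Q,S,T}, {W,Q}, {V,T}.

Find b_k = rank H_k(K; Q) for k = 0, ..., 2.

Order the vertices as P < Q < R < S < T < U < V < W. Listing each simplex with vertices in this order, K has dimension 2 with simplices:

  0-simplices (8): P, Q, R, S, T, U, V, W
  1-simplices (11): PQ, PT, PU, QS, QT, QW, RS, RU, ST, SU, TV
  2-simplices (3): PQT, QST, RSU

so the chain groups are C_0 ≅ Z^8, C_1 ≅ Z^11, C_2 ≅ Z^3.

∂_1: C_1 → C_0 is given by ∂[p,q] = [q] − [p]. For instance
  ∂PQ = Q − P.
As a 8×11 matrix over Z this has rank 7, with invariant factors (1,1,1,1,1,1,1).

∂_2: C_2 → C_1 maps a triangle to the signed sum of its edges. For instance
  ∂QST = ST − QT + QS,
  ∂PQT = QT − PT + PQ.
As a 11×3 matrix over Z this has rank 3, with invariant factors (1,1,1).

Computing H_k = (kernel of ∂_k) / (image of ∂_{k+1}):

  H_0: rank C_0 − rank ∂_1 = 8 − 7 = 1, and the invariant factors of ∂_1 are all 1, so H_0 = Z.
  H_1: rank ker ∂_1 − rank ∂_2 = (11 − 7) − 3 = 1, and the invariant factors of ∂_2 are all 1, so H_1 = Z.
  H_2: rank ker ∂_2 − rank ∂_3 = (3 − 3) − 0 = 0, and there is no ∂_3, so H_2 = 0.

As a check, the Euler characteristic is 8 − 11 + 3 = 0, which agrees with 1 − 1 + 0 = 0.

Hence the Betti numbers are b_0 = 1, b_1 = 1, b_2 = 0.

b_0 = 1, b_1 = 1, b_2 = 0.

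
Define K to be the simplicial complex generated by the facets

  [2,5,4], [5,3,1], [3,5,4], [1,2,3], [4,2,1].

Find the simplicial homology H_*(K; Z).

Take the total order 1 < 2 < 3 < 4 < 5 on the vertex set. Then K (dimension 2) consists of the simplices:

  0-simplices (5): [1], [2], [3], [4], [5]
  1-simplices (10): [1,2], [1,3], [1,4], [1,5], [2,3], [2,4], [2,5], [3,4], [3,5], [4,5]
  2-simplices (5): [1,2,3], [1,2,4], [1,3,5], [2,4,5], [3,4,5]

so the chain groups are C_0 ≅ Z^5, C_1 ≅ Z^10, C_2 ≅ Z^5.

∂_1: C_1 → C_0 is given by ∂[p,q] = [q] − [p].
The 5×10 boundary matrix has rank 4 and Smith normal form diag(1,1,1,1).

Boundary ∂_2: C_2 → C_1 maps a triangle to the signed sum of its edges. For instance
  ∂[1,2,3] = [2,3] − [1,3] + [1,2],
  ∂[1,2,4] = [2,4] − [1,4] + [1,2].
The resulting 10×5 matrix has rank 5, and its Smith normal form has invariant factors (1,1,1,1,1).

Now H_k = ker ∂_k / im ∂_{k+1}, so:

  H_0: rank C_0 − rank ∂_1 = 5 − 4 = 1, and the invariant factors of ∂_1 are all 1, so H_0 ≅ Z.
  H_1: rank ker ∂_1 − rank ∂_2 = (10 − 4) − 5 = 1, and the invariant factors of ∂_2 are all 1, so H_1 ≅ Z.
  H_2: rank ker ∂_2 − rank ∂_3 = (5 − 5) − 0 = 0, and there is no ∂_3, so H_2 ≅ 0.

As a check, the Euler characteristic is 5 − 10 + 5 = 0, which agrees with 1 − 1 + 0 = 0.
(K is a triangulation of the Möbius band.)

H_0 ≅ Z,  H_1 ≅ Z,  H_2 = 0.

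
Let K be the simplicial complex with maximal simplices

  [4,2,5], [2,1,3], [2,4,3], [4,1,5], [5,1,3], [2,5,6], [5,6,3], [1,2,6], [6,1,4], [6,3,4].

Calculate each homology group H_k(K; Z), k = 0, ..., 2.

We work with the vertex ordering 1 < 2 < 3 < 4 < 5 < 6. The simplices of K, each written with vertices in increasing order, are:

  0-simplices (6): [1], [2], [3], [4], [5], [6]
  1-simplices (15): [1,2], [1,3], [1,4], [1,5], [1,6], [2,3], [2,4], [2,5], [2,6], [3,4], [3,5], [3,6], [4,5], [4,6], [5,6]
  2-simplices (10): [1,2,3], [1,2,6], [1,3,5], [1,4,5], [1,4,6], [2,3,4], [2,4,5], [2,5,6], [3,4,6], [3,5,6]

so the chain groups are C_0 ≅ Z^6, C_1 ≅ Z^15, C_2 ≅ Z^10.

Boundary ∂_1: C_1 → C_0 maps an edge to its endpoints' difference, ∂[p,q] = q − p. For instance
  ∂[2,3] = [3] − [2].
The resulting 6×15 matrix has rank 5, and its Smith normal form has invariant factors (1,1,1,1,1).

The boundary map ∂_2: C_2 → C_1 sends each 2-simplex [p,q,r] to [q,r] − [p,r] + [p,q]. For instance
  ∂[2,3,4] = [3,4] − [2,4] + [2,3],
  ∂[1,4,6] = [4,6] − [1,6] + [1,4].
The 15×10 boundary matrix has rank 10 and Smith normal form diag(1,1,1,1,1,1,1,1,1,2).

Now H_k = ker ∂_k / im ∂_{k+1}, so:

  H_0: rank C_0 − rank ∂_1 = 6 − 5 = 1, and the invariant factors of ∂_1 are all 1, so H_0 ≅ Z.
  H_1: rank ker ∂_1 − rank ∂_2 = (15 − 5) − 10 = 0, and ∂_2 has invariant factor 2 > 1, so H_1 ≅ Z/2.
  H_2: rank ker ∂_2 − rank ∂_3 = (10 − 10) − 0 = 0, and there is no ∂_3, so H_2 ≅ 0.

(K is a triangulation of the real projective plane RP^2.)

H_0 = Z,  H_1 = Z/2,  H_2 = 0.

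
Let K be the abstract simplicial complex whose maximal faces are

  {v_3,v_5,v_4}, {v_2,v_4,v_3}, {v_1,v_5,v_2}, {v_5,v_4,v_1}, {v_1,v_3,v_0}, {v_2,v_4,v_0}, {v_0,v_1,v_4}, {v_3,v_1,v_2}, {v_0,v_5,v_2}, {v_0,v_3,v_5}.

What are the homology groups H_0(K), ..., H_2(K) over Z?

We work with the vertex ordering v_0 < v_1 < v_2 < v_3 < v_4 < v_5. The simplices of K, each written with vertices in increasing order, are:

  0-simplices (6): [v_0], [v_1], [v_2], [v_3], [v_4], [v_5]
  1-simplices (15): (15 of them)
  2-simplices (10): [v_0,v_1,v_3], [v_0,v_1,v_4], [v_0,v_2,v_4], [v_0,v_2,v_5], [v_0,v_3,v_5], [v_1,v_2,v_3], [v_1,v_2,v_5], [v_1,v_4,v_5], [v_2,v_3,v_4], [v_3,v_4,v_5]

Hence C_0 ≅ Z^6, C_1 ≅ Z^15, C_2 ≅ Z^10.

Boundary ∂_1: C_1 → C_0 is given by ∂[p,q] = [q] − [p].
As a 6×15 matrix over Z this has rank 5, with invariant factors (1,1,1,1,1).

∂_2: C_2 → C_1 maps a triangle to the signed sum of its edges. For instance
  ∂[v_0,v_1,v_4] = [v_1,v_4] − [v_0,v_4] + [v_0,v_1],
  ∂[v_1,v_2,v_5] = [v_2,v_5] − [v_1,v_5] + [v_1,v_2].
The resulting 15×10 matrix has rank 10, and its Smith normal form has invariant factors (1,1,1,1,1,1,1,1,1,2).

Reading off H_k = ker ∂_k / im ∂_{k+1}:

  H_0: rank C_0 − rank ∂_1 = 6 − 5 = 1, and the invariant factors of ∂_1 are all 1, so H_0 ≅ Z.
  H_1: rank ker ∂_1 − rank ∂_2 = (15 − 5) − 10 = 0, and ∂_2 has invariant factor 2 > 1, so H_1 ≅ Z/2.
  H_2: rank ker ∂_2 − rank ∂_3 = (10 − 10) − 0 = 0, and there is no ∂_3, so H_2 ≅ 0.

(K is a triangulation of the real projective plane RP^2.)

H_0 ≅ Z,  H_1 ≅ Z/2,  H_2 = 0.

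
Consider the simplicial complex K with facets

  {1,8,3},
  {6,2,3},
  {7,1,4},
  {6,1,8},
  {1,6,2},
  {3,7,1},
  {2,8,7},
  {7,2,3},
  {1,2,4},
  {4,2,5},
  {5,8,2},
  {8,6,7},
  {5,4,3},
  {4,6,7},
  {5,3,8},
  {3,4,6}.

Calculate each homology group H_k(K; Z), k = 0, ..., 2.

H_0 ≅ Z,  H_1 ≅ Z^2,  H_2 ≅ Z.

K has 8 vertices, 24 edges, 16 triangles.
rank ∂_0 = 0, rank ∂_1 = 7 ⇒ b_0 = 8 − 0 − 7 = 1; all invariant factors of ∂_1 are 1 so no torsion. So H_0 ≅ Z.
rank ∂_1 = 7, rank ∂_2 = 15 ⇒ b_1 = 24 − 7 − 15 = 2; all invariant factors of ∂_2 are 1 so no torsion. So H_1 ≅ Z^2.
rank ∂_2 = 15, rank ∂_3 = 0 ⇒ b_2 = 16 − 15 − 0 = 1. So H_2 ≅ Z.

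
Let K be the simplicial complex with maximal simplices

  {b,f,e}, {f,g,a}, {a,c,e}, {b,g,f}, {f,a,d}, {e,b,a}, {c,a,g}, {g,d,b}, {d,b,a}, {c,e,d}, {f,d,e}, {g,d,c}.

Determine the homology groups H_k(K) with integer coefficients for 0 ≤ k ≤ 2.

H_0 ≅ Z,  H_1 ≅ Z/2Z,  H_2 = 0.

Order the vertices as a < b < c < d < e < f < g. Listing each simplex with vertices in this order, K has dimension 2 with simplices:

  0-simplices (7): a, b, c, d, e, f, g
  1-simplices (18): ab, ac, ad, ae, af, ag, bd, be, bf, bg, cd, ce, cg, de, df, dg, ef, fg
  2-simplices (12): abd, abe, ace, acg, adf, afg, bdg, bef, bfg, cde, cdg, def

giving chain groups C_0 ≅ Z^7, C_1 ≅ Z^18, C_2 ≅ Z^12.

∂_1: C_1 → C_0 sends each edge [p,q] (with p < q) to q − p.
As a 7×18 matrix over Z this has rank 6, with invariant factors (1,1,1,1,1,1).

Boundary ∂_2: C_2 → C_1 maps a triangle to the signed sum of its edges. For instance
  ∂def = ef − df + de,
  ∂cde = de − ce + cd.
The 18×12 boundary matrix has rank 12 and Smith normal form diag(1,1,1,1,1,1,1,1,1,1,1,2).

Now H_k = ker ∂_k / im ∂_{k+1}, so:

  H_0: rank C_0 − rank ∂_1 = 7 − 6 = 1, and the invariant factors of ∂_1 are all 1, so H_0 = Z.
  H_1: rank ker ∂_1 − rank ∂_2 = (18 − 6) − 12 = 0, and ∂_2 has invariant factor 2 > 1, so H_1 = Z/2Z.
  H_2: rank ker ∂_2 − rank ∂_3 = (12 − 12) − 0 = 0, and there is no ∂_3, so H_2 = 0.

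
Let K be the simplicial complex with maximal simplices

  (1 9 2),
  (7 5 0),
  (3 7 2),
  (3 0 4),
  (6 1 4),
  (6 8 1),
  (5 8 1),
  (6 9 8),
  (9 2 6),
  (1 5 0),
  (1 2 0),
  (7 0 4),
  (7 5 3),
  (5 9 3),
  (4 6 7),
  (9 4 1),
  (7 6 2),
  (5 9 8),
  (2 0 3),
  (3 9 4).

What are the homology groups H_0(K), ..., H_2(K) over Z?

Take the total order 0 < 1 < 2 < 3 < 4 < 5 < 6 < 7 < 8 < 9 on the vertex set. Then K (dimension 2) consists of the simplices:

  0-simplices (10): [0], [1], [2], [3], [4], [5], [6], [7], [8], [9]
  1-simplices (30): (30 of them)
  2-simplices (20): (20 of them)

Hence C_0 ≅ Z^10, C_1 ≅ Z^30, C_2 ≅ Z^20.

The boundary map ∂_1: C_1 → C_0 maps an edge to its endpoints' difference, ∂[p,q] = q − p. For instance
  ∂[2,9] = [9] − [2].
The 10×30 boundary matrix has rank 9 and Smith normal form diag(1,1,1,1,1,1,1,1,1).

Boundary ∂_2: C_2 → C_1 sends each 2-simplex [p,q,r] to [q,r] − [p,r] + [p,q]. For instance
  ∂[3,5,9] = [5,9] − [3,9] + [3,5],
  ∂[2,6,7] = [6,7] − [2,7] + [2,6].
As a 30×20 matrix over Z this has rank 20, with invariant factors (1,1,1,1,1,1,1,1,1,1,1,1,1,1,1,1,1,1,1,2).

From H_k ≅ ker(∂_k) / im(∂_{k+1}) we obtain:

  H_0: rank C_0 − rank ∂_1 = 10 − 9 = 1, and the invariant factors of ∂_1 are all 1, so H_0 ≅ Z.
  H_1: rank ker ∂_1 − rank ∂_2 = (30 − 9) − 20 = 1, and ∂_2 has invariant factor 2 > 1, so H_1 ≅ Z × Z/2.
  H_2: rank ker ∂_2 − rank ∂_3 = (20 − 20) − 0 = 0, and there is no ∂_3, so H_2 ≅ 0.

(K is a triangulation of the Klein bottle.)

H_0 = Z,  H_1 = Z × Z/2,  H_2 = 0.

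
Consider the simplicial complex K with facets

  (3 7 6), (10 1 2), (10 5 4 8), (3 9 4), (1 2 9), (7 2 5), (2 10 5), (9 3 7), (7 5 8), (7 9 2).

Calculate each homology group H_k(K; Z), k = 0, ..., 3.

K has 10 vertices, 22 edges, 13 triangles, 1 3-simplex.
rank ∂_0 = 0, rank ∂_1 = 9 ⇒ b_0 = 10 − 0 − 9 = 1; all invariant factors of ∂_1 are 1 so no torsion. So H_0 = Z.
rank ∂_1 = 9, rank ∂_2 = 12 ⇒ b_1 = 22 − 9 − 12 = 1; all invariant factors of ∂_2 are 1 so no torsion. So H_1 = Z.
rank ∂_2 = 12, rank ∂_3 = 1 ⇒ b_2 = 13 − 12 − 1 = 0; all invariant factors of ∂_3 are 1 so no torsion. So H_2 = 0.
rank ∂_3 = 1, rank ∂_4 = 0 ⇒ b_3 = 1 − 1 − 0 = 0. So H_3 = 0.

H_0 = Z,  H_1 = Z,  H_2 = 0,  H_3 = 0.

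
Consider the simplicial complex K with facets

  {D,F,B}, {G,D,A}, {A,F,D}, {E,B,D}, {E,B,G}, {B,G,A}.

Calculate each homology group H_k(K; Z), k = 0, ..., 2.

Fix the vertex order A < B < D < E < F < G and write every simplex with vertices in increasing order. Then dim K = 2 and the simplices of K are:

  0-simplices (6): A, B, D, E, F, G
  1-simplices (12): AB, AD, AF, AG, BD, BE, BF, BG, DE, DF, DG, EG
  2-simplices (6): ABG, ADF, ADG, BDE, BDF, BEG

Hence C_0 ≅ Z^6, C_1 ≅ Z^12, C_2 ≅ Z^6.

Boundary ∂_1: C_1 → C_0 sends each edge [p,q] (with p < q) to q − p.
As a 6×12 matrix over Z this has rank 5, with invariant factors (1,1,1,1,1).

Boundary ∂_2: C_2 → C_1 maps a triangle to the signed sum of its edges. For instance
  ∂BDF = DF − BF + BD,
  ∂ADG = DG − AG + AD.
This gives a 12×6 integer matrix of rank 6; reducing to Smith normal form yields diagonal entries (1,1,1,1,1,1).

Reading off H_k = ker ∂_k / im ∂_{k+1}:

  H_0: rank C_0 − rank ∂_1 = 6 − 5 = 1, and the invariant factors of ∂_1 are all 1, so H_0 = Z.
  H_1: rank ker ∂_1 − rank ∂_2 = (12 − 5) − 6 = 1, and the invariant factors of ∂_2 are all 1, so H_1 = Z.
  H_2: rank ker ∂_2 − rank ∂_3 = (6 − 6) − 0 = 0, and there is no ∂_3, so H_2 = 0.

H_0 ≅ Z,  H_1 ≅ Z,  H_2 = 0.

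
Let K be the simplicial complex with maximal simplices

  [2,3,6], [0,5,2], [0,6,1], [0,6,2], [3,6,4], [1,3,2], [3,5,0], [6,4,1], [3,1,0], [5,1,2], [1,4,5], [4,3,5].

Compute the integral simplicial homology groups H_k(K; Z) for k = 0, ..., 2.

H_0 = Z,  H_1 = Z/2,  H_2 = 0.

Take the total order 0 < 1 < 2 < 3 < 4 < 5 < 6 on the vertex set. Then K (dimension 2) consists of the simplices:

  0-simplices (7): [0], [1], [2], [3], [4], [5], [6]
  1-simplices (18): [0,1], [0,2], [0,3], [0,5], [0,6], [1,2], [1,3], [1,4], [1,5], [1,6], [2,3], [2,5], [2,6], [3,4], [3,5], [3,6], [4,5], [4,6]
  2-simplices (12): [0,1,3], [0,1,6], [0,2,5], [0,2,6], [0,3,5], [1,2,3], [1,2,5], [1,4,5], [1,4,6], [2,3,6], [3,4,5], [3,4,6]

giving chain groups C_0 ≅ Z^7, C_1 ≅ Z^18, C_2 ≅ Z^12.

The boundary map ∂_1: C_1 → C_0 is given by ∂[p,q] = [q] − [p]. For instance
  ∂[0,3] = [3] − [0].
This gives a 7×18 integer matrix of rank 6; reducing to Smith normal form yields diagonal entries (1,1,1,1,1,1).

∂_2: C_2 → C_1 sends each 2-simplex [p,q,r] to [q,r] − [p,r] + [p,q]. For instance
  ∂[0,2,6] = [2,6] − [0,6] + [0,2],
  ∂[1,2,5] = [2,5] − [1,5] + [1,2].
The resulting 18×12 matrix has rank 12, and its Smith normal form has invariant factors (1,1,1,1,1,1,1,1,1,1,1,2).

Now H_k = ker ∂_k / im ∂_{k+1}, so:

  H_0: rank C_0 − rank ∂_1 = 7 − 6 = 1, and the invariant factors of ∂_1 are all 1, so H_0 = Z.
  H_1: rank ker ∂_1 − rank ∂_2 = (18 − 6) − 12 = 0, and ∂_2 has invariant factor 2 > 1, so H_1 = Z/2.
  H_2: rank ker ∂_2 − rank ∂_3 = (12 − 12) − 0 = 0, and there is no ∂_3, so H_2 = 0.

As a check, the Euler characteristic is 7 − 18 + 12 = 1, which agrees with 1 − 0 + 0 = 1.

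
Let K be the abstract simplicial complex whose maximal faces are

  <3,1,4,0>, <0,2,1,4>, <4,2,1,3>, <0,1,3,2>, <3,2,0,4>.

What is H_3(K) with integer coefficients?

H_3 ≅ Z.

Fix the vertex order 0 < 1 < 2 < 3 < 4 and write every simplex with vertices in increasing order. Then dim K = 3 and the simplices of K are:

  0-simplices (5): [0], [1], [2], [3], [4]
  1-simplices (10): [0,1], [0,2], [0,3], [0,4], [1,2], [1,3], [1,4], [2,3], [2,4], [3,4]
  2-simplices (10): [0,1,2], [0,1,3], [0,1,4], [0,2,3], [0,2,4], [0,3,4], [1,2,3], [1,2,4], [1,3,4], [2,3,4]
  3-simplices (5): [0,1,2,3], [0,1,2,4], [0,1,3,4], [0,2,3,4], [1,2,3,4]

so the chain groups are C_0 ≅ Z^5, C_1 ≅ Z^10, C_2 ≅ Z^10, C_3 ≅ Z^5.

∂_1: C_1 → C_0 sends each edge [p,q] (with p < q) to q − p.
The 5×10 boundary matrix has rank 4 and Smith normal form diag(1,1,1,1).

Boundary ∂_2: C_2 → C_1 acts by ∂[p,q,r] = [q,r] − [p,r] + [p,q]. For instance
  ∂[1,3,4] = [3,4] − [1,4] + [1,3],
  ∂[0,1,3] = [1,3] − [0,3] + [0,1].
As a 10×10 matrix over Z this has rank 6, with invariant factors (1,1,1,1,1,1).

The boundary map ∂_3: C_3 → C_2 sends each 3-simplex σ to the alternating sum Σ_i (−1)^i (σ with its i-th vertex removed). For instance
  ∂[0,2,3,4] = [2,3,4] − [0,3,4] + [0,2,4] − [0,2,3],
  ∂[0,1,2,4] = [1,2,4] − [0,2,4] + [0,1,4] − [0,1,2].
The 10×5 boundary matrix has rank 4 and Smith normal form diag(1,1,1,1).

From H_k ≅ ker(∂_k) / im(∂_{k+1}) we obtain:

  H_3: rank ker ∂_3 − rank ∂_4 = (5 − 4) − 0 = 1, and there is no ∂_4, so H_3 ≅ Z.

(K is a triangulation of the 3-sphere S^3.)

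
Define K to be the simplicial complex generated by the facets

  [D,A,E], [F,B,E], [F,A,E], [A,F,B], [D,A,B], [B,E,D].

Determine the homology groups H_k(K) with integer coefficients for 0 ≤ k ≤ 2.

H_0 ≅ Z,  H_1 = 0,  H_2 ≅ Z.

We work with the vertex ordering A < B < D < E < F. The simplices of K, each written with vertices in increasing order, are:

  0-simplices (5): A, B, D, E, F
  1-simplices (9): AB, AD, AE, AF, BD, BE, BF, DE, EF
  2-simplices (6): ABD, ABF, ADE, AEF, BDE, BEF

giving chain groups C_0 ≅ Z^5, C_1 ≅ Z^9, C_2 ≅ Z^6.

Boundary ∂_1: C_1 → C_0 maps an edge to its endpoints' difference, ∂[p,q] = q − p. For instance
  ∂BE = E − B.
The 5×9 boundary matrix has rank 4 and Smith normal form diag(1,1,1,1).

∂_2: C_2 → C_1 acts by ∂[p,q,r] = [q,r] − [p,r] + [p,q]. For instance
  ∂ADE = DE − AE + AD,
  ∂ABD = BD − AD + AB.
As a 9×6 matrix over Z this has rank 5, with invariant factors (1,1,1,1,1).

Now H_k = ker ∂_k / im ∂_{k+1}, so:

  H_0: rank C_0 − rank ∂_1 = 5 − 4 = 1, and the invariant factors of ∂_1 are all 1, so H_0 = Z.
  H_1: rank ker ∂_1 − rank ∂_2 = (9 − 4) − 5 = 0, and the invariant factors of ∂_2 are all 1, so H_1 = 0.
  H_2: rank ker ∂_2 − rank ∂_3 = (6 − 5) − 0 = 1, and there is no ∂_3, so H_2 = Z.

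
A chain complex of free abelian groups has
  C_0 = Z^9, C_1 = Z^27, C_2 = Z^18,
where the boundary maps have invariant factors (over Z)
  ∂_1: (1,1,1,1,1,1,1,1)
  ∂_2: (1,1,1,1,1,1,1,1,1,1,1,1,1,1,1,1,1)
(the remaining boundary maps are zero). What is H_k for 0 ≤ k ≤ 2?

H_0: b_0 = 9 − 0 − 8 = 1; torsion from ∂_1 factors > 1: none. So H_0 = Z.
H_1: b_1 = 27 − 8 − 17 = 2; torsion from ∂_2 factors > 1: none. So H_1 = Z^2.
H_2: b_2 = 18 − 17 − 0 = 1; torsion from ∂_3 factors > 1: none. So H_2 = Z.

H_0 = Z,  H_1 = Z^2,  H_2 = Z.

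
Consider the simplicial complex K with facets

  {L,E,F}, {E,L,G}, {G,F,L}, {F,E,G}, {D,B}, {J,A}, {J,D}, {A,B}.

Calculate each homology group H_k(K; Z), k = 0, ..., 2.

Take the total order A < B < D < E < F < G < J < L on the vertex set. Then K (dimension 2) consists of the simplices:

  0-simplices (8): A, B, D, E, F, G, J, L
  1-simplices (10): AB, AJ, BD, DJ, EF, EG, EL, FG, FL, GL
  2-simplices (4): EFG, EFL, EGL, FGL

Hence C_0 ≅ Z^8, C_1 ≅ Z^10, C_2 ≅ Z^4.

Boundary ∂_1: C_1 → C_0 is given by ∂[p,q] = [q] − [p].
The 8×10 boundary matrix has rank 6 and Smith normal form diag(1,1,1,1,1,1).

∂_2: C_2 → C_1 acts by ∂[p,q,r] = [q,r] − [p,r] + [p,q]. For instance
  ∂FGL = GL − FL + FG,
  ∂EFL = FL − EL + EF.
This gives a 10×4 integer matrix of rank 3; reducing to Smith normal form yields diagonal entries (1,1,1).

Now H_k = ker ∂_k / im ∂_{k+1}, so:

  H_0: rank C_0 − rank ∂_1 = 8 − 6 = 2, and the invariant factors of ∂_1 are all 1, so H_0 ≅ Z^2.
  H_1: rank ker ∂_1 − rank ∂_2 = (10 − 6) − 3 = 1, and the invariant factors of ∂_2 are all 1, so H_1 ≅ Z.
  H_2: rank ker ∂_2 − rank ∂_3 = (4 − 3) − 0 = 1, and there is no ∂_3, so H_2 ≅ Z.

(K is a triangulation of the disjoint union of the circle S^1 and the 2-sphere S^2.)

H_0 ≅ Z^2,  H_1 ≅ Z,  H_2 ≅ Z.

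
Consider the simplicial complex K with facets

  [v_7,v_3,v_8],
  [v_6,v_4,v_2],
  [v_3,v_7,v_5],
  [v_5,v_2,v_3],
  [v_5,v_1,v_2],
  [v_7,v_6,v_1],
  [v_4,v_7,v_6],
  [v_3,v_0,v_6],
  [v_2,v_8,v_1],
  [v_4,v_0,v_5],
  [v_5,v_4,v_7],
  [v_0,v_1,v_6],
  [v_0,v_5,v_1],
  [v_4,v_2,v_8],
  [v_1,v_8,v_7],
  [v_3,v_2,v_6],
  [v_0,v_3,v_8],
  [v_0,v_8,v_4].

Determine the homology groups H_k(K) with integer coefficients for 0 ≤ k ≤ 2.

H_0 = Z,  H_1 = Z^2,  H_2 = Z.

Fix the vertex order v_0 < v_1 < v_2 < v_3 < v_4 < v_5 < v_6 < v_7 < v_8 and write every simplex with vertices in increasing order. Then dim K = 2 and the simplices of K are:

  0-simplices (9): [v_0], [v_1], [v_2], [v_3], [v_4], [v_5], [v_6], [v_7], [v_8]
  1-simplices (27): (27 of them)
  2-simplices (18): (18 of them)

giving chain groups C_0 ≅ Z^9, C_1 ≅ Z^27, C_2 ≅ Z^18.

∂_1: C_1 → C_0 sends each edge [p,q] (with p < q) to q − p. For instance
  ∂[v_1,v_8] = [v_8] − [v_1].
As a 9×27 matrix over Z this has rank 8, with invariant factors (1,1,1,1,1,1,1,1).

Boundary ∂_2: C_2 → C_1 sends each 2-simplex [p,q,r] to [q,r] − [p,r] + [p,q]. For instance
  ∂[v_0,v_4,v_8] = [v_4,v_8] − [v_0,v_8] + [v_0,v_4],
  ∂[v_0,v_4,v_5] = [v_4,v_5] − [v_0,v_5] + [v_0,v_4].
This gives a 27×18 integer matrix of rank 17; reducing to Smith normal form yields diagonal entries (1,1,1,1,1,1,1,1,1,1,1,1,1,1,1,1,1).

Computing H_k = (kernel of ∂_k) / (image of ∂_{k+1}):

  H_0: rank C_0 − rank ∂_1 = 9 − 8 = 1, and the invariant factors of ∂_1 are all 1, so H_0 ≅ Z.
  H_1: rank ker ∂_1 − rank ∂_2 = (27 − 8) − 17 = 2, and the invariant factors of ∂_2 are all 1, so H_1 ≅ Z^2.
  H_2: rank ker ∂_2 − rank ∂_3 = (18 − 17) − 0 = 1, and there is no ∂_3, so H_2 ≅ Z.

(K is a triangulation of the torus T^2.)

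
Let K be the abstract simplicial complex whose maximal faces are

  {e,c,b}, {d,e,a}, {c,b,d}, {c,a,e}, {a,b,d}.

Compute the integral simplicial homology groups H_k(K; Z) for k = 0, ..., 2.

H_0 ≅ Z,  H_1 ≅ Z,  H_2 = 0.

We work with the vertex ordering a < b < c < d < e. The simplices of K, each written with vertices in increasing order, are:

  0-simplices (5): a, b, c, d, e
  1-simplices (10): ab, ac, ad, ae, bc, bd, be, cd, ce, de
  2-simplices (5): abd, ace, ade, bcd, bce

giving chain groups C_0 ≅ Z^5, C_1 ≅ Z^10, C_2 ≅ Z^5.

∂_1: C_1 → C_0 sends each edge [p,q] (with p < q) to q − p. For instance
  ∂ac = c − a.
The 5×10 boundary matrix has rank 4 and Smith normal form diag(1,1,1,1).

∂_2: C_2 → C_1 maps a triangle to the signed sum of its edges. For instance
  ∂bcd = cd − bd + bc,
  ∂bce = ce − be + bc.
The resulting 10×5 matrix has rank 5, and its Smith normal form has invariant factors (1,1,1,1,1).

Reading off H_k = ker ∂_k / im ∂_{k+1}:

  H_0: rank C_0 − rank ∂_1 = 5 − 4 = 1, and the invariant factors of ∂_1 are all 1, so H_0 ≅ Z.
  H_1: rank ker ∂_1 − rank ∂_2 = (10 − 4) − 5 = 1, and the invariant factors of ∂_2 are all 1, so H_1 ≅ Z.
  H_2: rank ker ∂_2 − rank ∂_3 = (5 − 5) − 0 = 0, and there is no ∂_3, so H_2 ≅ 0.

As a check, the Euler characteristic is 5 − 10 + 5 = 0, which agrees with 1 − 1 + 0 = 0.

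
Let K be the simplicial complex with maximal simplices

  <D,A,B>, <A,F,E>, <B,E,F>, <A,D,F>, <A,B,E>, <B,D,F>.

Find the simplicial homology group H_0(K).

H_0 = Z.

We work with the vertex ordering A < B < D < E < F. The simplices of K, each written with vertices in increasing order, are:

  0-simplices (5): A, B, D, E, F
  1-simplices (9): AB, AD, AE, AF, BD, BE, BF, DF, EF
  2-simplices (6): ABD, ABE, ADF, AEF, BDF, BEF

giving chain groups C_0 ≅ Z^5, C_1 ≅ Z^9, C_2 ≅ Z^6.

∂_1: C_1 → C_0 sends each edge [p,q] (with p < q) to q − p.
The resulting 5×9 matrix has rank 4, and its Smith normal form has invariant factors (1,1,1,1).

Boundary ∂_2: C_2 → C_1 sends each 2-simplex [p,q,r] to [q,r] − [p,r] + [p,q]. For instance
  ∂ABE = BE − AE + AB,
  ∂ABD = BD − AD + AB.
The resulting 9×6 matrix has rank 5, and its Smith normal form has invariant factors (1,1,1,1,1).

Now H_k = ker ∂_k / im ∂_{k+1}, so:

  H_0: rank C_0 − rank ∂_1 = 5 − 4 = 1, and the invariant factors of ∂_1 are all 1, so H_0 ≅ Z.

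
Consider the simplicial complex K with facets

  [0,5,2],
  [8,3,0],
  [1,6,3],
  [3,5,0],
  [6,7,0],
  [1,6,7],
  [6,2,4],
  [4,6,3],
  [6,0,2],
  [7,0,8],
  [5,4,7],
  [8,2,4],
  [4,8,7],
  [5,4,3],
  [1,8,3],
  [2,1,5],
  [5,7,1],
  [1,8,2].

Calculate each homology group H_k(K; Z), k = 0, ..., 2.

We work with the vertex ordering 0 < 1 < 2 < 3 < 4 < 5 < 6 < 7 < 8. The simplices of K, each written with vertices in increasing order, are:

  0-simplices (9): [0], [1], [2], [3], [4], [5], [6], [7], [8]
  1-simplices (27): (27 of them)
  2-simplices (18): [0,2,5], [0,2,6], [0,3,5], [0,3,8], [0,6,7], [0,7,8], [1,2,5], [1,2,8], [1,3,6], [1,3,8], [1,5,7], [1,6,7], [2,4,6], [2,4,8], [3,4,5], [3,4,6], [4,5,7], [4,7,8]

giving chain groups C_0 ≅ Z^9, C_1 ≅ Z^27, C_2 ≅ Z^18.

∂_1: C_1 → C_0 sends each edge [p,q] (with p < q) to q − p. For instance
  ∂[3,6] = [6] − [3].
The resulting 9×27 matrix has rank 8, and its Smith normal form has invariant factors (1,1,1,1,1,1,1,1).

The boundary map ∂_2: C_2 → C_1 sends each 2-simplex [p,q,r] to [q,r] − [p,r] + [p,q]. For instance
  ∂[0,3,5] = [3,5] − [0,5] + [0,3],
  ∂[1,3,8] = [3,8] − [1,8] + [1,3].
The resulting 27×18 matrix has rank 17, and its Smith normal form has invariant factors (1,1,1,1,1,1,1,1,1,1,1,1,1,1,1,1,1).

Now H_k = ker ∂_k / im ∂_{k+1}, so:

  H_0: rank C_0 − rank ∂_1 = 9 − 8 = 1, and the invariant factors of ∂_1 are all 1, so H_0 ≅ Z.
  H_1: rank ker ∂_1 − rank ∂_2 = (27 − 8) − 17 = 2, and the invariant factors of ∂_2 are all 1, so H_1 ≅ Z^2.
  H_2: rank ker ∂_2 − rank ∂_3 = (18 − 17) − 0 = 1, and there is no ∂_3, so H_2 ≅ Z.

As a check, the Euler characteristic is 9 − 27 + 18 = 0, which agrees with 1 − 2 + 1 = 0.

H_0 = Z,  H_1 = Z^2,  H_2 = Z.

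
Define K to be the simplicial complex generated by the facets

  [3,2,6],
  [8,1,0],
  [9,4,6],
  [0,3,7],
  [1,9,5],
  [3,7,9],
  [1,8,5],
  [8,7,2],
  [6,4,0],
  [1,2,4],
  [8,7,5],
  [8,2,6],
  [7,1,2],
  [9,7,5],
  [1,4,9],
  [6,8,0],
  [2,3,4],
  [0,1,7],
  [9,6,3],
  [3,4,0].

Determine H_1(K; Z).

H_1 = Z ⊕ Z/2.

Fix the vertex order 0 < 1 < 2 < 3 < 4 < 5 < 6 < 7 < 8 < 9 and write every simplex with vertices in increasing order. Then dim K = 2 and the simplices of K are:

  0-simplices (10): [0], [1], [2], [3], [4], [5], [6], [7], [8], [9]
  1-simplices (30): (30 of them)
  2-simplices (20): (20 of them)

so the chain groups are C_0 ≅ Z^10, C_1 ≅ Z^30, C_2 ≅ Z^20.

∂_1: C_1 → C_0 maps an edge to its endpoints' difference, ∂[p,q] = q − p. For instance
  ∂[3,9] = [9] − [3].
This gives a 10×30 integer matrix of rank 9; reducing to Smith normal form yields diagonal entries (1,1,1,1,1,1,1,1,1).

∂_2: C_2 → C_1 maps a triangle to the signed sum of its edges. For instance
  ∂[3,6,9] = [6,9] − [3,9] + [3,6],
  ∂[0,1,8] = [1,8] − [0,8] + [0,1].
This gives a 30×20 integer matrix of rank 20; reducing to Smith normal form yields diagonal entries (1,1,1,1,1,1,1,1,1,1,1,1,1,1,1,1,1,1,1,2).

Reading off H_k = ker ∂_k / im ∂_{k+1}:

  H_1: rank ker ∂_1 − rank ∂_2 = (30 − 9) − 20 = 1, and ∂_2 has invariant factor 2 > 1, so H_1 ≅ Z ⊕ Z/2.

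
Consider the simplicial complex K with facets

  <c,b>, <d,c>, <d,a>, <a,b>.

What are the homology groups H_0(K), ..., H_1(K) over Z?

K has 4 vertices, 4 edges.
rank ∂_0 = 0, rank ∂_1 = 3 ⇒ b_0 = 4 − 0 − 3 = 1; all invariant factors of ∂_1 are 1 so no torsion. So H_0 ≅ Z.
rank ∂_1 = 3, rank ∂_2 = 0 ⇒ b_1 = 4 − 3 − 0 = 1. So H_1 ≅ Z.

H_0 = Z,  H_1 = Z.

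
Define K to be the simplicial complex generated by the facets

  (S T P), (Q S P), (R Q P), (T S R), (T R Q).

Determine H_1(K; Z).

H_1 = Z.

We work with the vertex ordering P < Q < R < S < T. The simplices of K, each written with vertices in increasing order, are:

  0-simplices (5): P, Q, R, S, T
  1-simplices (10): PQ, PR, PS, PT, QR, QS, QT, RS, RT, ST
  2-simplices (5): PQR, PQS, PST, QRT, RST

giving chain groups C_0 ≅ Z^5, C_1 ≅ Z^10, C_2 ≅ Z^5.

The boundary map ∂_1: C_1 → C_0 sends each edge [p,q] (with p < q) to q − p. For instance
  ∂ST = T − S.
As a 5×10 matrix over Z this has rank 4, with invariant factors (1,1,1,1).

Boundary ∂_2: C_2 → C_1 maps a triangle to the signed sum of its edges. For instance
  ∂PST = ST − PT + PS,
  ∂QRT = RT − QT + QR.
The 10×5 boundary matrix has rank 5 and Smith normal form diag(1,1,1,1,1).

Now H_k = ker ∂_k / im ∂_{k+1}, so:

  H_1: rank ker ∂_1 − rank ∂_2 = (10 − 4) − 5 = 1, and the invariant factors of ∂_2 are all 1, so H_1 = Z.

(K is a triangulation of the Möbius band.)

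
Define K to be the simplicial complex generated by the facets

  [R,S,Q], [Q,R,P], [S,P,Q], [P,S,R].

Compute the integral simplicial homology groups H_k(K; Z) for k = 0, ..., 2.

H_0 = Z,  H_1 = 0,  H_2 = Z.

Take the total order P < Q < R < S on the vertex set. Then K (dimension 2) consists of the simplices:

  0-simplices (4): P, Q, R, S
  1-simplices (6): PQ, PR, PS, QR, QS, RS
  2-simplices (4): PQR, PQS, PRS, QRS

Hence C_0 ≅ Z^4, C_1 ≅ Z^6, C_2 ≅ Z^4.

Boundary ∂_1: C_1 → C_0 is given by ∂[p,q] = [q] − [p]. For instance
  ∂PS = S − P.
As a 4×6 matrix over Z this has rank 3, with invariant factors (1,1,1).

The boundary map ∂_2: C_2 → C_1 maps a triangle to the signed sum of its edges. For instance
  ∂QRS = RS − QS + QR,
  ∂PQS = QS − PS + PQ.
This gives a 6×4 integer matrix of rank 3; reducing to Smith normal form yields diagonal entries (1,1,1).

From H_k ≅ ker(∂_k) / im(∂_{k+1}) we obtain:

  H_0: rank C_0 − rank ∂_1 = 4 − 3 = 1, and the invariant factors of ∂_1 are all 1, so H_0 = Z.
  H_1: rank ker ∂_1 − rank ∂_2 = (6 − 3) − 3 = 0, and the invariant factors of ∂_2 are all 1, so H_1 = 0.
  H_2: rank ker ∂_2 − rank ∂_3 = (4 − 3) − 0 = 1, and there is no ∂_3, so H_2 = Z.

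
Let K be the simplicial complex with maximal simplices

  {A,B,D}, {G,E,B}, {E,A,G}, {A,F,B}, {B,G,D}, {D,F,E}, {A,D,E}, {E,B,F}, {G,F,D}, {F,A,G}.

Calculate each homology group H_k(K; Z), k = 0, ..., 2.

Take the total order A < B < D < E < F < G on the vertex set. Then K (dimension 2) consists of the simplices:

  0-simplices (6): A, B, D, E, F, G
  1-simplices (15): AB, AD, AE, AF, AG, BD, BE, BF, BG, DE, DF, DG, EF, EG, FG
  2-simplices (10): ABD, ABF, ADE, AEG, AFG, BDG, BEF, BEG, DEF, DFG

Hence C_0 ≅ Z^6, C_1 ≅ Z^15, C_2 ≅ Z^10.

The boundary map ∂_1: C_1 → C_0 maps an edge to its endpoints' difference, ∂[p,q] = q − p. For instance
  ∂DE = E − D.
This gives a 6×15 integer matrix of rank 5; reducing to Smith normal form yields diagonal entries (1,1,1,1,1).

∂_2: C_2 → C_1 acts by ∂[p,q,r] = [q,r] − [p,r] + [p,q]. For instance
  ∂DEF = EF − DF + DE,
  ∂ABF = BF − AF + AB.
The resulting 15×10 matrix has rank 10, and its Smith normal form has invariant factors (1,1,1,1,1,1,1,1,1,2).

From H_k ≅ ker(∂_k) / im(∂_{k+1}) we obtain:

  H_0: rank C_0 − rank ∂_1 = 6 − 5 = 1, and the invariant factors of ∂_1 are all 1, so H_0 = Z.
  H_1: rank ker ∂_1 − rank ∂_2 = (15 − 5) − 10 = 0, and ∂_2 has invariant factor 2 > 1, so H_1 = Z_2.
  H_2: rank ker ∂_2 − rank ∂_3 = (10 − 10) − 0 = 0, and there is no ∂_3, so H_2 = 0.

As a check, the Euler characteristic is 6 − 15 + 10 = 1, which agrees with 1 − 0 + 0 = 1.
(K is a triangulation of the real projective plane RP^2.)

H_0 = Z,  H_1 = Z_2,  H_2 = 0.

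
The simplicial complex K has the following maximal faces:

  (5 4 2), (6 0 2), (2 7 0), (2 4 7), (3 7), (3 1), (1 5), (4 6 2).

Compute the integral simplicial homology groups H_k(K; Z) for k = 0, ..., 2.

H_0 = Z,  H_1 = Z,  H_2 = 0.

K has 8 vertices, 13 edges, 5 triangles.
rank ∂_0 = 0, rank ∂_1 = 7 ⇒ b_0 = 8 − 0 − 7 = 1; all invariant factors of ∂_1 are 1 so no torsion. So H_0 = Z.
rank ∂_1 = 7, rank ∂_2 = 5 ⇒ b_1 = 13 − 7 − 5 = 1; all invariant factors of ∂_2 are 1 so no torsion. So H_1 = Z.
rank ∂_2 = 5, rank ∂_3 = 0 ⇒ b_2 = 5 − 5 − 0 = 0. So H_2 = 0.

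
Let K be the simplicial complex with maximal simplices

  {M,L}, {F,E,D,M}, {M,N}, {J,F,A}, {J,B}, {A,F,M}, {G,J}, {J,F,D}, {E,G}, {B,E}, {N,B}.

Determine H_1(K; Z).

K has 10 vertices, 18 edges, 7 triangles, 1 3-simplex.
rank ∂_1 = 9, rank ∂_2 = 6 ⇒ b_1 = 18 − 9 − 6 = 3; all invariant factors of ∂_2 are 1 so no torsion. So H_1 = Z^3.

H_1 ≅ Z^3.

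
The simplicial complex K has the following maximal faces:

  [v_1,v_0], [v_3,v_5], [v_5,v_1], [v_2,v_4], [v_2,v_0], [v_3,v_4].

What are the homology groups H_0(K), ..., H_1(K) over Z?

Order the vertices as v_0 < v_1 < v_2 < v_3 < v_4 < v_5. Listing each simplex with vertices in this order, K has dimension 1 with simplices:

  0-simplices (6): [v_0], [v_1], [v_2], [v_3], [v_4], [v_5]
  1-simplices (6): [v_0,v_1], [v_0,v_2], [v_1,v_5], [v_2,v_4], [v_3,v_4], [v_3,v_5]

so the chain groups are C_0 ≅ Z^6, C_1 ≅ Z^6.

∂_1: C_1 → C_0 sends each edge [p,q] (with p < q) to q − p. For instance
  ∂[v_0,v_2] = [v_2] − [v_0].
The 6×6 boundary matrix has rank 5 and Smith normal form diag(1,1,1,1,1).

From H_k ≅ ker(∂_k) / im(∂_{k+1}) we obtain:

  H_0: rank C_0 − rank ∂_1 = 6 − 5 = 1, and the invariant factors of ∂_1 are all 1, so H_0 = Z.
  H_1: rank ker ∂_1 − rank ∂_2 = (6 − 5) − 0 = 1, and there is no ∂_2, so H_1 = Z.

H_0 = Z,  H_1 = Z.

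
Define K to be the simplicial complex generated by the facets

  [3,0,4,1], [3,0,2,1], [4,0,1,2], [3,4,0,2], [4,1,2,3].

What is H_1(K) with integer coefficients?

H_1 = 0.

K has 5 vertices, 10 edges, 10 triangles, 5 3-simplices.
rank ∂_1 = 4, rank ∂_2 = 6 ⇒ b_1 = 10 − 4 − 6 = 0; all invariant factors of ∂_2 are 1 so no torsion. So H_1 ≅ 0.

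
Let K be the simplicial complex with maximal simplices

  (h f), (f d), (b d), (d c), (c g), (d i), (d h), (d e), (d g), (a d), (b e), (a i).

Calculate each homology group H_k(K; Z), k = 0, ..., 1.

H_0 ≅ Z,  H_1 ≅ Z^4.

Take the total order a < b < c < d < e < f < g < h < i on the vertex set. Then K (dimension 1) consists of the simplices:

  0-simplices (9): a, b, c, d, e, f, g, h, i
  1-simplices (12): ad, ai, bd, be, cd, cg, de, df, dg, dh, di, fh

giving chain groups C_0 ≅ Z^9, C_1 ≅ Z^12.

Boundary ∂_1: C_1 → C_0 sends each edge [p,q] (with p < q) to q − p. For instance
  ∂ai = i − a.
The 9×12 boundary matrix has rank 8 and Smith normal form diag(1,1,1,1,1,1,1,1).

Computing H_k = (kernel of ∂_k) / (image of ∂_{k+1}):

  H_0: rank C_0 − rank ∂_1 = 9 − 8 = 1, and the invariant factors of ∂_1 are all 1, so H_0 ≅ Z.
  H_1: rank ker ∂_1 − rank ∂_2 = (12 − 8) − 0 = 4, and there is no ∂_2, so H_1 ≅ Z^4.

As a check, the Euler characteristic is 9 − 12 = -3, which agrees with 1 − 4 = -3.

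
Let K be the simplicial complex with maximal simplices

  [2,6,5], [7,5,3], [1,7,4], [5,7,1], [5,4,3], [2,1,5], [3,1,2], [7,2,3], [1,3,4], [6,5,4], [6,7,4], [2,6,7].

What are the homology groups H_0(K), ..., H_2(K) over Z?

We work with the vertex ordering 1 < 2 < 3 < 4 < 5 < 6 < 7. The simplices of K, each written with vertices in increasing order, are:

  0-simplices (7): [1], [2], [3], [4], [5], [6], [7]
  1-simplices (18): [1,2], [1,3], [1,4], [1,5], [1,7], [2,3], [2,5], [2,6], [2,7], [3,4], [3,5], [3,7], [4,5], [4,6], [4,7], [5,6], [5,7], [6,7]
  2-simplices (12): [1,2,3], [1,2,5], [1,3,4], [1,4,7], [1,5,7], [2,3,7], [2,5,6], [2,6,7], [3,4,5], [3,5,7], [4,5,6], [4,6,7]

so the chain groups are C_0 ≅ Z^7, C_1 ≅ Z^18, C_2 ≅ Z^12.

Boundary ∂_1: C_1 → C_0 is given by ∂[p,q] = [q] − [p].
The resulting 7×18 matrix has rank 6, and its Smith normal form has invariant factors (1,1,1,1,1,1).

∂_2: C_2 → C_1 acts by ∂[p,q,r] = [q,r] − [p,r] + [p,q]. For instance
  ∂[2,5,6] = [5,6] − [2,6] + [2,5],
  ∂[1,4,7] = [4,7] − [1,7] + [1,4].
The resulting 18×12 matrix has rank 12, and its Smith normal form has invariant factors (1,1,1,1,1,1,1,1,1,1,1,2).

Reading off H_k = ker ∂_k / im ∂_{k+1}:

  H_0: rank C_0 − rank ∂_1 = 7 − 6 = 1, and the invariant factors of ∂_1 are all 1, so H_0 ≅ Z.
  H_1: rank ker ∂_1 − rank ∂_2 = (18 − 6) − 12 = 0, and ∂_2 has invariant factor 2 > 1, so H_1 ≅ Z/2Z.
  H_2: rank ker ∂_2 − rank ∂_3 = (12 − 12) − 0 = 0, and there is no ∂_3, so H_2 ≅ 0.

As a check, the Euler characteristic is 7 − 18 + 12 = 1, which agrees with 1 − 0 + 0 = 1.

H_0 ≅ Z,  H_1 ≅ Z/2Z,  H_2 = 0.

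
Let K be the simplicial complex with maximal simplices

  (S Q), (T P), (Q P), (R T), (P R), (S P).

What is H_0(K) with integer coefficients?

H_0 ≅ Z.

K has 5 vertices, 6 edges.
rank ∂_0 = 0, rank ∂_1 = 4 ⇒ b_0 = 5 − 0 − 4 = 1; all invariant factors of ∂_1 are 1 so no torsion. So H_0 = Z.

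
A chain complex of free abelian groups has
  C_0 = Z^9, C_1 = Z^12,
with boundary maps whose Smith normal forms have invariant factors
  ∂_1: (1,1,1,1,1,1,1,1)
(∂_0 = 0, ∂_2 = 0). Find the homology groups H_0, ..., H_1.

H_0: b_0 = 9 − 0 − 8 = 1; torsion from ∂_1 factors > 1: none. So H_0 = Z.
H_1: b_1 = 12 − 8 − 0 = 4; torsion from ∂_2 factors > 1: none. So H_1 = Z^4.

H_0 = Z,  H_1 = Z^4.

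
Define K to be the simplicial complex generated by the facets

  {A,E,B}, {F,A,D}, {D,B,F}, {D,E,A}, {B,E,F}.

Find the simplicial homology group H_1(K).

Order the vertices as A < B < D < E < F. Listing each simplex with vertices in this order, K has dimension 2 with simplices:

  0-simplices (5): A, B, D, E, F
  1-simplices (10): AB, AD, AE, AF, BD, BE, BF, DE, DF, EF
  2-simplices (5): ABE, ADE, ADF, BDF, BEF

Hence C_0 ≅ Z^5, C_1 ≅ Z^10, C_2 ≅ Z^5.

Boundary ∂_1: C_1 → C_0 sends each edge [p,q] (with p < q) to q − p.
This gives a 5×10 integer matrix of rank 4; reducing to Smith normal form yields diagonal entries (1,1,1,1).

∂_2: C_2 → C_1 maps a triangle to the signed sum of its edges. For instance
  ∂ABE = BE − AE + AB,
  ∂ADF = DF − AF + AD.
The resulting 10×5 matrix has rank 5, and its Smith normal form has invariant factors (1,1,1,1,1).

Reading off H_k = ker ∂_k / im ∂_{k+1}:

  H_1: rank ker ∂_1 − rank ∂_2 = (10 − 4) − 5 = 1, and the invariant factors of ∂_2 are all 1, so H_1 = Z.

H_1 = Z.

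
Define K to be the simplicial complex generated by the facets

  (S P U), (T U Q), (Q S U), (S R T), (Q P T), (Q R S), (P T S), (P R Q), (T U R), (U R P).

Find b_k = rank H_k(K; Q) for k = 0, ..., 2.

Take the total order P < Q < R < S < T < U on the vertex set. Then K (dimension 2) consists of the simplices:

  0-simplices (6): P, Q, R, S, T, U
  1-simplices (15): PQ, PR, PS, PT, PU, QR, QS, QT, QU, RS, RT, RU, ST, SU, TU
  2-simplices (10): PQR, PQT, PRU, PST, PSU, QRS, QSU, QTU, RST, RTU

giving chain groups C_0 ≅ Z^6, C_1 ≅ Z^15, C_2 ≅ Z^10.

Boundary ∂_1: C_1 → C_0 is given by ∂[p,q] = [q] − [p].
The resulting 6×15 matrix has rank 5, and its Smith normal form has invariant factors (1,1,1,1,1).

∂_2: C_2 → C_1 sends each 2-simplex [p,q,r] to [q,r] − [p,r] + [p,q]. For instance
  ∂RTU = TU − RU + RT,
  ∂QTU = TU − QU + QT.
This gives a 15×10 integer matrix of rank 10; reducing to Smith normal form yields diagonal entries (1,1,1,1,1,1,1,1,1,2).

From H_k ≅ ker(∂_k) / im(∂_{k+1}) we obtain:

  H_0: rank C_0 − rank ∂_1 = 6 − 5 = 1, and the invariant factors of ∂_1 are all 1, so H_0 = Z.
  H_1: rank ker ∂_1 − rank ∂_2 = (15 − 5) − 10 = 0, and ∂_2 has invariant factor 2 > 1, so H_1 = Z/2.
  H_2: rank ker ∂_2 − rank ∂_3 = (10 − 10) − 0 = 0, and there is no ∂_3, so H_2 = 0.

Hence the Betti numbers are b_0 = 1, b_1 = 0, b_2 = 0.

b_0 = 1, b_1 = 0, b_2 = 0.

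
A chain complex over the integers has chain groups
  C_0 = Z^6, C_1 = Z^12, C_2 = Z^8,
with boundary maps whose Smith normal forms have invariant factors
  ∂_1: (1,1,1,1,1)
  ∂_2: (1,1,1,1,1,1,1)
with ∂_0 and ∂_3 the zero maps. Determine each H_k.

H_0 ≅ Z,  H_1 = 0,  H_2 ≅ Z.

H_0: b_0 = 6 − 0 − 5 = 1; torsion from ∂_1 factors > 1: none. So H_0 ≅ Z.
H_1: b_1 = 12 − 5 − 7 = 0; torsion from ∂_2 factors > 1: none. So H_1 ≅ 0.
H_2: b_2 = 8 − 7 − 0 = 1; torsion from ∂_3 factors > 1: none. So H_2 ≅ Z.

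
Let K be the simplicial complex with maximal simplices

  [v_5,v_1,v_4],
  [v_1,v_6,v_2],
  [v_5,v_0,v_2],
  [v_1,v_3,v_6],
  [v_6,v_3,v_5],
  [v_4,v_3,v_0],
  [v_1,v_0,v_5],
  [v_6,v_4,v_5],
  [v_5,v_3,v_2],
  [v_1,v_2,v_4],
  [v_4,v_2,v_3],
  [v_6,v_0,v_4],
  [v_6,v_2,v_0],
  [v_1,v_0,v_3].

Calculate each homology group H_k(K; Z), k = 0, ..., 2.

Take the total order v_0 < v_1 < v_2 < v_3 < v_4 < v_5 < v_6 on the vertex set. Then K (dimension 2) consists of the simplices:

  0-simplices (7): [v_0], [v_1], [v_2], [v_3], [v_4], [v_5], [v_6]
  1-simplices (21): (21 of them)
  2-simplices (14): (14 of them)

giving chain groups C_0 ≅ Z^7, C_1 ≅ Z^21, C_2 ≅ Z^14.

Boundary ∂_1: C_1 → C_0 sends each edge [p,q] (with p < q) to q − p.
The 7×21 boundary matrix has rank 6 and Smith normal form diag(1,1,1,1,1,1).

Boundary ∂_2: C_2 → C_1 acts by ∂[p,q,r] = [q,r] − [p,r] + [p,q]. For instance
  ∂[v_2,v_3,v_4] = [v_3,v_4] − [v_2,v_4] + [v_2,v_3],
  ∂[v_0,v_3,v_4] = [v_3,v_4] − [v_0,v_4] + [v_0,v_3].
The resulting 21×14 matrix has rank 13, and its Smith normal form has invariant factors (1,1,1,1,1,1,1,1,1,1,1,1,1).

From H_k ≅ ker(∂_k) / im(∂_{k+1}) we obtain:

  H_0: rank C_0 − rank ∂_1 = 7 − 6 = 1, and the invariant factors of ∂_1 are all 1, so H_0 ≅ Z.
  H_1: rank ker ∂_1 − rank ∂_2 = (21 − 6) − 13 = 2, and the invariant factors of ∂_2 are all 1, so H_1 ≅ Z^2.
  H_2: rank ker ∂_2 − rank ∂_3 = (14 − 13) − 0 = 1, and there is no ∂_3, so H_2 ≅ Z.

(K is a triangulation of the torus T^2.)

H_0 = Z,  H_1 = Z^2,  H_2 = Z.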